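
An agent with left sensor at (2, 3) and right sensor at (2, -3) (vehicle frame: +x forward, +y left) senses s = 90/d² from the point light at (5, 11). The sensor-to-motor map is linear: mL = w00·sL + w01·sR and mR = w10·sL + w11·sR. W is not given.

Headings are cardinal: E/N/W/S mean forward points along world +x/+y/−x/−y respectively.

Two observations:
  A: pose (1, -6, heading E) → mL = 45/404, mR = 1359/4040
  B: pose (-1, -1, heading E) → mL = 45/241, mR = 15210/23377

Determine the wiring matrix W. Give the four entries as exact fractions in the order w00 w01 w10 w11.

obs A: pose=(1,-6,E) → sL=9/20, sR=45/202, mL=45/404, mR=1359/4040
obs B: pose=(-1,-1,E) → sL=90/97, sR=90/241, mL=45/241, mR=15210/23377
sensor matrix S = [[9/20, 45/202], [90/97, 90/241]]; det S = -182493/4722154
solve [mL_A; mL_B] = S·[w00; w01] and [mR_A; mR_B] = S·[w10; w11]:
  w00 = 0, w01 = 1/2, w10 = 1/2, w11 = 1/2

0 1/2 1/2 1/2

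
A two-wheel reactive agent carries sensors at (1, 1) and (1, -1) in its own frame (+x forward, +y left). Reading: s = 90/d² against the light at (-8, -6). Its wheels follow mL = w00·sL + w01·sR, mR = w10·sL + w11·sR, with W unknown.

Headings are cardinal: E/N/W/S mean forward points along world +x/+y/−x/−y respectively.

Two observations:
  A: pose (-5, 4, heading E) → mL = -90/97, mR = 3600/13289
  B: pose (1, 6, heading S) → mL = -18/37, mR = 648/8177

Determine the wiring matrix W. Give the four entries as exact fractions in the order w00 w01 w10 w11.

obs A: pose=(-5,4,E) → sL=90/137, sR=90/97, mL=-90/97, mR=3600/13289
obs B: pose=(1,6,S) → sL=90/221, sR=18/37, mL=-18/37, mR=648/8177
sensor matrix S = [[90/137, 90/97], [90/221, 18/37]]; det S = -6330960/108664153
solve [mL_A; mL_B] = S·[w00; w01] and [mR_A; mR_B] = S·[w10; w11]:
  w00 = 0, w01 = -1, w10 = -1, w11 = 1

0 -1 -1 1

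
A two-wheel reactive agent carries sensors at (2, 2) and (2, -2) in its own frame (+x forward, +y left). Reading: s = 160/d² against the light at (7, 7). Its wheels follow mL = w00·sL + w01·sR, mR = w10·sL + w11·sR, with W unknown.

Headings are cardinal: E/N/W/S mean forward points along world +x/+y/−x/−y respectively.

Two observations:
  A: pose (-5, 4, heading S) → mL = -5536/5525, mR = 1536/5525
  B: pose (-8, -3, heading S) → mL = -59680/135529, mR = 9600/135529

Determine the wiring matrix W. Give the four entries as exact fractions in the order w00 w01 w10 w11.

-1/2 -1/2 1/2 -1/2

obs A: pose=(-5,4,S) → sL=32/25, sR=160/221, mL=-5536/5525, mR=1536/5525
obs B: pose=(-8,-3,S) → sL=160/313, sR=160/433, mL=-59680/135529, mR=9600/135529
sensor matrix S = [[32/25, 160/221], [160/313, 160/433]]; det S = 15409152/149759545
solve [mL_A; mL_B] = S·[w00; w01] and [mR_A; mR_B] = S·[w10; w11]:
  w00 = -1/2, w01 = -1/2, w10 = 1/2, w11 = -1/2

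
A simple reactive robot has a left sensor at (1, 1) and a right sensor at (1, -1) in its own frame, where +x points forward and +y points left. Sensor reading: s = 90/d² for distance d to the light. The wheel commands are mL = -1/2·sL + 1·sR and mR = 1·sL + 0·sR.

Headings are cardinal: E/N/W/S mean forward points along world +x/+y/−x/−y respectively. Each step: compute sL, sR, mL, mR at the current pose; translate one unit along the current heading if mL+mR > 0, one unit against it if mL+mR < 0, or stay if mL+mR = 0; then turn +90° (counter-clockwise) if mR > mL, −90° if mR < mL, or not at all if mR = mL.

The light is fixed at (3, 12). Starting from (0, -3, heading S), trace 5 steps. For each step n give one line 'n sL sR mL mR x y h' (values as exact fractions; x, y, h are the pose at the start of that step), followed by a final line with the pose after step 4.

n=0: pose=(0,-3,S); sL=9/26, sR=45/136; mL=279/1768, mR=9/26; mL+mR=891/1768 → advance +1; mR−mL=333/1768 → turn +1·90°
n=1: pose=(0,-4,E); sL=90/229, sR=90/293; mL=7425/67097, mR=90/229; mL+mR=33795/67097 → advance +1; mR−mL=18945/67097 → turn +1·90°
n=2: pose=(1,-4,N); sL=5/13, sR=45/113; mL=605/2938, mR=5/13; mL+mR=1735/2938 → advance +1; mR−mL=525/2938 → turn +1·90°
n=3: pose=(1,-3,W); sL=18/53, sR=18/41; mL=585/2173, mR=18/53; mL+mR=1323/2173 → advance +1; mR−mL=153/2173 → turn +1·90°
n=4: pose=(0,-3,S); sL=9/26, sR=45/136; mL=279/1768, mR=9/26; mL+mR=891/1768 → advance +1; mR−mL=333/1768 → turn +1·90°

0 9/26 45/136 279/1768 9/26 0 -3 S
1 90/229 90/293 7425/67097 90/229 0 -4 E
2 5/13 45/113 605/2938 5/13 1 -4 N
3 18/53 18/41 585/2173 18/53 1 -3 W
4 9/26 45/136 279/1768 9/26 0 -3 S
final 0 -4 E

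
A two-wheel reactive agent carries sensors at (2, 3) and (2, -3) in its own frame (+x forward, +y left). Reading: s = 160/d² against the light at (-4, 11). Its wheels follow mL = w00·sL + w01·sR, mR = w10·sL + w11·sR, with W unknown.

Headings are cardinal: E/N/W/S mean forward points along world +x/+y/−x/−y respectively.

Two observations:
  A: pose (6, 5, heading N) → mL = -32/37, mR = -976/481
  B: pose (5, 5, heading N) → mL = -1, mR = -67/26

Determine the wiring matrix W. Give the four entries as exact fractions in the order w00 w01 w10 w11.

0 -1 -1 1/2

obs A: pose=(6,5,N) → sL=32/13, sR=32/37, mL=-32/37, mR=-976/481
obs B: pose=(5,5,N) → sL=40/13, sR=1, mL=-1, mR=-67/26
sensor matrix S = [[32/13, 32/37], [40/13, 1]]; det S = -96/481
solve [mL_A; mL_B] = S·[w00; w01] and [mR_A; mR_B] = S·[w10; w11]:
  w00 = 0, w01 = -1, w10 = -1, w11 = 1/2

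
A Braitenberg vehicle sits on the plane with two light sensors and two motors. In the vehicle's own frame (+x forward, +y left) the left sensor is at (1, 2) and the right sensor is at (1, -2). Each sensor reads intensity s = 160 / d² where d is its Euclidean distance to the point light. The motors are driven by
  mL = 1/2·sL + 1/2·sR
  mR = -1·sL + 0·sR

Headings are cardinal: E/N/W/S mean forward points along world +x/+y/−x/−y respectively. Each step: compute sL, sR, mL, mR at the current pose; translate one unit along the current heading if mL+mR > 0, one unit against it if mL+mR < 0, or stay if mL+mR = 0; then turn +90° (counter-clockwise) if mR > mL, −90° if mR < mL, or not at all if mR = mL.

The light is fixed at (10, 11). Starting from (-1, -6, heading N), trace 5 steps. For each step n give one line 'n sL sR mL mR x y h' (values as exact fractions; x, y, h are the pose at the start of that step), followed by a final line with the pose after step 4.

n=0: pose=(-1,-6,N); sL=32/85, sR=160/337; mL=12192/28645, mR=-32/85; mL+mR=1408/28645 → advance +1; mR−mL=-22976/28645 → turn -1·90°
n=1: pose=(-1,-5,E); sL=20/37, sR=20/53; mL=900/1961, mR=-20/37; mL+mR=-160/1961 → advance -1; mR−mL=-1960/1961 → turn -1·90°
n=2: pose=(-2,-5,S); sL=160/389, sR=32/97; mL=13984/37733, mR=-160/389; mL+mR=-1536/37733 → advance -1; mR−mL=-29504/37733 → turn -1·90°
n=3: pose=(-2,-4,W); sL=80/229, sR=80/169; mL=15920/38701, mR=-80/229; mL+mR=2400/38701 → advance +1; mR−mL=-29440/38701 → turn -1·90°
n=4: pose=(-3,-4,N); sL=160/421, sR=160/317; mL=59040/133457, mR=-160/421; mL+mR=8320/133457 → advance +1; mR−mL=-109760/133457 → turn -1·90°

0 32/85 160/337 12192/28645 -32/85 -1 -6 N
1 20/37 20/53 900/1961 -20/37 -1 -5 E
2 160/389 32/97 13984/37733 -160/389 -2 -5 S
3 80/229 80/169 15920/38701 -80/229 -2 -4 W
4 160/421 160/317 59040/133457 -160/421 -3 -4 N
final -3 -3 E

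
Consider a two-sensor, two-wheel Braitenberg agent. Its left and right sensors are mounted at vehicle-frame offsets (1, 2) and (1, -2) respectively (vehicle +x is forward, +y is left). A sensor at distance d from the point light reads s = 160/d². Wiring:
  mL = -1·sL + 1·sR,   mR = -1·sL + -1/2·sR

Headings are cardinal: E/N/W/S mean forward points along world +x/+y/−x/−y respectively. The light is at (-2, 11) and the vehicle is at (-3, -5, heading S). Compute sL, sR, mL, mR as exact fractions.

left sensor world pos  = (-1, -6); dL² = 290
right sensor world pos = (-5, -6); dR² = 298
sL = 160/290 = 16/29
sR = 160/298 = 80/149
mL = -1·sL + 1·sR = -64/4321
mR = -1·sL + -1/2·sR = -3544/4321

16/29 80/149 -64/4321 -3544/4321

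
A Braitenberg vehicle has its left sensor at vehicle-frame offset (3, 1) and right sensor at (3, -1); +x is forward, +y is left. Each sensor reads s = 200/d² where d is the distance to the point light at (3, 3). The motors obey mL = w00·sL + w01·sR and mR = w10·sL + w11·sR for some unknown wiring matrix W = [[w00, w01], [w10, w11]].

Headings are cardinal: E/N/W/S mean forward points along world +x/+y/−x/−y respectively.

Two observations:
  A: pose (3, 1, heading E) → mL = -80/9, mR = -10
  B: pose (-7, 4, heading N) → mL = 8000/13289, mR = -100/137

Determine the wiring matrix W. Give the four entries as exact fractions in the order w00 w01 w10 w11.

obs A: pose=(3,1,E) → sL=20, sR=100/9, mL=-80/9, mR=-10
obs B: pose=(-7,4,N) → sL=200/137, sR=200/97, mL=8000/13289, mR=-100/137
sensor matrix S = [[20, 100/9], [200/137, 200/97]]; det S = 2992000/119601
solve [mL_A; mL_B] = S·[w00; w01] and [mR_A; mR_B] = S·[w10; w11]:
  w00 = -1, w01 = 1, w10 = -1/2, w11 = 0

-1 1 -1/2 0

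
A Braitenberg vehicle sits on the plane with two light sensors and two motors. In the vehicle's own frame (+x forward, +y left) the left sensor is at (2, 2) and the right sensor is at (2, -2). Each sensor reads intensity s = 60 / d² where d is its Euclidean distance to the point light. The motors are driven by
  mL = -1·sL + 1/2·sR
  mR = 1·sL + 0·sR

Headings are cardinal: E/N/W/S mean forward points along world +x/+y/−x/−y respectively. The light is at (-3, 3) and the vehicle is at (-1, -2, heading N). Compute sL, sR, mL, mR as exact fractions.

left sensor world pos  = (-3, 0); dL² = 9
right sensor world pos = (1, 0); dR² = 25
sL = 60/9 = 20/3
sR = 60/25 = 12/5
mL = -1·sL + 1/2·sR = -82/15
mR = 1·sL + 0·sR = 20/3

20/3 12/5 -82/15 20/3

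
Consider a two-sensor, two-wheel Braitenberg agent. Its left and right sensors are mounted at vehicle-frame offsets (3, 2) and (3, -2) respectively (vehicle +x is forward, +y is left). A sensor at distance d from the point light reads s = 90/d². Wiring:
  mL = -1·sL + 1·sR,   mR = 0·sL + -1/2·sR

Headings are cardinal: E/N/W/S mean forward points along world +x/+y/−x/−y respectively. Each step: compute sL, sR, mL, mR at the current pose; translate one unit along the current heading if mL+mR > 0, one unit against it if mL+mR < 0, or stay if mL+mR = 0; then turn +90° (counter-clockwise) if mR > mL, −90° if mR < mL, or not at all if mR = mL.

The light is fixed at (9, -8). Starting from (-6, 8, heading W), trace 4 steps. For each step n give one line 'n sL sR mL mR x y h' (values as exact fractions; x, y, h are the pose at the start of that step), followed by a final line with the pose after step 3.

n=0: pose=(-6,8,W); sL=9/52, sR=5/36; mL=-4/117, mR=-5/72; mL+mR=-97/936 → advance -1; mR−mL=-11/312 → turn -1·90°
n=1: pose=(-5,8,N); sL=90/617, sR=18/101; mL=2016/62317, mR=-9/101; mL+mR=-3537/62317 → advance -1; mR−mL=-7569/62317 → turn -1·90°
n=2: pose=(-5,7,E); sL=9/41, sR=9/29; mL=108/1189, mR=-9/58; mL+mR=-153/2378 → advance -1; mR−mL=-585/2378 → turn -1·90°
n=3: pose=(-6,7,S); sL=90/313, sR=90/433; mL=-10800/135529, mR=-45/433; mL+mR=-24885/135529 → advance -1; mR−mL=-3285/135529 → turn -1·90°

0 9/52 5/36 -4/117 -5/72 -6 8 W
1 90/617 18/101 2016/62317 -9/101 -5 8 N
2 9/41 9/29 108/1189 -9/58 -5 7 E
3 90/313 90/433 -10800/135529 -45/433 -6 7 S
final -6 8 W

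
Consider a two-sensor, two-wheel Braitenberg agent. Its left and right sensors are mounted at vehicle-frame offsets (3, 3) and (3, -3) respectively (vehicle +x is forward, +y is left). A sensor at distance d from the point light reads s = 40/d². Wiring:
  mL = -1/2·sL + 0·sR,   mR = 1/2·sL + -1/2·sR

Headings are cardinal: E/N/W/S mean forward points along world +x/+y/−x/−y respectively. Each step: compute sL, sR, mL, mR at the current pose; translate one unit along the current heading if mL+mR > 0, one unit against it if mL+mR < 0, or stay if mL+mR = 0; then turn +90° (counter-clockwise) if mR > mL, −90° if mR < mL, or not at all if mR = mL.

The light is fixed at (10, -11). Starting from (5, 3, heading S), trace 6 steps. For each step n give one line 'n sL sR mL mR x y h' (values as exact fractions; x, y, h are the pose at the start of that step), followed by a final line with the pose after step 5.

0 8/25 8/37 -4/25 48/925 5 3 S
1 5/41 10/37 -5/82 -225/3034 5 4 E
2 40/153 8/45 -20/153 32/765 4 4 S
3 4/37 20/89 -2/37 -192/3293 4 5 E
4 8/37 40/269 -4/37 336/9953 3 5 S
5 5/52 10/53 -5/104 -255/5512 3 6 E
final 2 6 N

n=0: pose=(5,3,S); sL=8/25, sR=8/37; mL=-4/25, mR=48/925; mL+mR=-4/37 → advance -1; mR−mL=196/925 → turn +1·90°
n=1: pose=(5,4,E); sL=5/41, sR=10/37; mL=-5/82, mR=-225/3034; mL+mR=-5/37 → advance -1; mR−mL=-20/1517 → turn -1·90°
n=2: pose=(4,4,S); sL=40/153, sR=8/45; mL=-20/153, mR=32/765; mL+mR=-4/45 → advance -1; mR−mL=44/255 → turn +1·90°
n=3: pose=(4,5,E); sL=4/37, sR=20/89; mL=-2/37, mR=-192/3293; mL+mR=-10/89 → advance -1; mR−mL=-14/3293 → turn -1·90°
n=4: pose=(3,5,S); sL=8/37, sR=40/269; mL=-4/37, mR=336/9953; mL+mR=-20/269 → advance -1; mR−mL=1412/9953 → turn +1·90°
n=5: pose=(3,6,E); sL=5/52, sR=10/53; mL=-5/104, mR=-255/5512; mL+mR=-5/53 → advance -1; mR−mL=5/2756 → turn +1·90°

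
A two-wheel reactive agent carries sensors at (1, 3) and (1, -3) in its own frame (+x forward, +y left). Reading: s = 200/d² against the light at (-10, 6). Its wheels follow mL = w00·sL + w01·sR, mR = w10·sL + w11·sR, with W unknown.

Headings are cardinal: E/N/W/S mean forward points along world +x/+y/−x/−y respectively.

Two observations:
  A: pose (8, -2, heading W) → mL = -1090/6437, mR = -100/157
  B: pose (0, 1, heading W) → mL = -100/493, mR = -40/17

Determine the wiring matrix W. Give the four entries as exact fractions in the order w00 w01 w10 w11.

-1 1/2 0 -1

obs A: pose=(8,-2,W) → sL=20/41, sR=100/157, mL=-1090/6437, mR=-100/157
obs B: pose=(0,1,W) → sL=40/29, sR=40/17, mL=-100/493, mR=-40/17
sensor matrix S = [[20/41, 100/157], [40/29, 40/17]]; det S = 854400/3173441
solve [mL_A; mL_B] = S·[w00; w01] and [mR_A; mR_B] = S·[w10; w11]:
  w00 = -1, w01 = 1/2, w10 = 0, w11 = -1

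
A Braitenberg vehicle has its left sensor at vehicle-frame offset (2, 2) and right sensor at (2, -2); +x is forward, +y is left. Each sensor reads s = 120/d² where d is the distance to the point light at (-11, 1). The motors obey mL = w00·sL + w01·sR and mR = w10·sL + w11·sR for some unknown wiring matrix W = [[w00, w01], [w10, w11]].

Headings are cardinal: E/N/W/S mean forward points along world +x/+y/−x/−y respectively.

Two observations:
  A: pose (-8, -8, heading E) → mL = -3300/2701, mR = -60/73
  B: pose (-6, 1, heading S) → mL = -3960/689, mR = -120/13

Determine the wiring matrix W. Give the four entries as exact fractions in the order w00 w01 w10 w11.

-1/2 -1/2 0 -1

obs A: pose=(-8,-8,E) → sL=60/37, sR=60/73, mL=-3300/2701, mR=-60/73
obs B: pose=(-6,1,S) → sL=120/53, sR=120/13, mL=-3960/689, mR=-120/13
sensor matrix S = [[60/37, 60/73], [120/53, 120/13]]; det S = 24393600/1860989
solve [mL_A; mL_B] = S·[w00; w01] and [mR_A; mR_B] = S·[w10; w11]:
  w00 = -1/2, w01 = -1/2, w10 = 0, w11 = -1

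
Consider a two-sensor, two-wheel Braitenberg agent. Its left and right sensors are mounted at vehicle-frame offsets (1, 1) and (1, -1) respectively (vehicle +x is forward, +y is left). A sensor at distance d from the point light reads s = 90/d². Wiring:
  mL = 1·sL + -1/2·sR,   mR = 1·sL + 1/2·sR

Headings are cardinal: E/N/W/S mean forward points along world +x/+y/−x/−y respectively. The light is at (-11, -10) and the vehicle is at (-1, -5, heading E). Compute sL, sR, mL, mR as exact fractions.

left sensor world pos  = (0, -4); dL² = 157
right sensor world pos = (0, -6); dR² = 137
sL = 90/157 = 90/157
sR = 90/137 = 90/137
mL = 1·sL + -1/2·sR = 5265/21509
mR = 1·sL + 1/2·sR = 19395/21509

90/157 90/137 5265/21509 19395/21509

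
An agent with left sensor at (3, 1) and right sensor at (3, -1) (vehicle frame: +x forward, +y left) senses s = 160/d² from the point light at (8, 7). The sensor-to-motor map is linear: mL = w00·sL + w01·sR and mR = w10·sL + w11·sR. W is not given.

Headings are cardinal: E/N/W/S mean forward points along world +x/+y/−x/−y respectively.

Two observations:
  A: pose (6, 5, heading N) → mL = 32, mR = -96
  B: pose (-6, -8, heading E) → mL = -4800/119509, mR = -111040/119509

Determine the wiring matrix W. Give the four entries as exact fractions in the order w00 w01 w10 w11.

-1/2 1/2 -1 -1

obs A: pose=(6,5,N) → sL=16, sR=80, mL=32, mR=-96
obs B: pose=(-6,-8,E) → sL=160/317, sR=160/377, mL=-4800/119509, mR=-111040/119509
sensor matrix S = [[16, 80], [160/317, 160/377]]; det S = -4014080/119509
solve [mL_A; mL_B] = S·[w00; w01] and [mR_A; mR_B] = S·[w10; w11]:
  w00 = -1/2, w01 = 1/2, w10 = -1, w11 = -1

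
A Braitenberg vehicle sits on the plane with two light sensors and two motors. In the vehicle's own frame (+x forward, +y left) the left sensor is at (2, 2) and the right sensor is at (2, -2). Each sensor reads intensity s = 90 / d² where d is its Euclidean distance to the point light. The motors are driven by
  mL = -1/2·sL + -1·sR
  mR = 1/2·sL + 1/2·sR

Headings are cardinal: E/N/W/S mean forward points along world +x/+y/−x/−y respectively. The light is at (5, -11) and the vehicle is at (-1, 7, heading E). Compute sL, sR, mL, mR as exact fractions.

left sensor world pos  = (1, 9); dL² = 416
right sensor world pos = (1, 5); dR² = 272
sL = 90/416 = 45/208
sR = 90/272 = 45/136
mL = -1/2·sL + -1·sR = -3105/7072
mR = 1/2·sL + 1/2·sR = 1935/7072

45/208 45/136 -3105/7072 1935/7072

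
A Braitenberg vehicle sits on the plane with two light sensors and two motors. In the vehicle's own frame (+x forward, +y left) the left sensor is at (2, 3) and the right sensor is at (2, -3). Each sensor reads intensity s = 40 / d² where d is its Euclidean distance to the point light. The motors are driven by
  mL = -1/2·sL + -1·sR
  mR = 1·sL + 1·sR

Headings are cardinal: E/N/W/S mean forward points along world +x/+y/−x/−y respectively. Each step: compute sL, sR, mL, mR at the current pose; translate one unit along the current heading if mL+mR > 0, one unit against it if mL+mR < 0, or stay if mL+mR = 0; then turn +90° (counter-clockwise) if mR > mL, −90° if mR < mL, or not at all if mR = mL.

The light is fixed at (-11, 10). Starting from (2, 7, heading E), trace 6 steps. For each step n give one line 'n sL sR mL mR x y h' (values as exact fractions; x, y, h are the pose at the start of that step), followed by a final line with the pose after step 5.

n=0: pose=(2,7,E); sL=8/45, sR=40/261; mL=-316/1305, mR=48/145; mL+mR=4/45 → advance +1; mR−mL=748/1305 → turn +1·90°
n=1: pose=(3,7,N); sL=20/61, sR=4/29; mL=-534/1769, mR=824/1769; mL+mR=10/61 → advance +1; mR−mL=1358/1769 → turn +1·90°
n=2: pose=(3,8,W); sL=40/169, sR=8/29; mL=-1932/4901, mR=2512/4901; mL+mR=20/169 → advance +1; mR−mL=4444/4901 → turn +1·90°
n=3: pose=(2,8,S); sL=5/34, sR=10/29; mL=-825/1972, mR=485/986; mL+mR=5/68 → advance +1; mR−mL=1795/1972 → turn +1·90°
n=4: pose=(2,7,E); sL=8/45, sR=40/261; mL=-316/1305, mR=48/145; mL+mR=4/45 → advance +1; mR−mL=748/1305 → turn +1·90°
n=5: pose=(3,7,N); sL=20/61, sR=4/29; mL=-534/1769, mR=824/1769; mL+mR=10/61 → advance +1; mR−mL=1358/1769 → turn +1·90°

0 8/45 40/261 -316/1305 48/145 2 7 E
1 20/61 4/29 -534/1769 824/1769 3 7 N
2 40/169 8/29 -1932/4901 2512/4901 3 8 W
3 5/34 10/29 -825/1972 485/986 2 8 S
4 8/45 40/261 -316/1305 48/145 2 7 E
5 20/61 4/29 -534/1769 824/1769 3 7 N
final 3 8 W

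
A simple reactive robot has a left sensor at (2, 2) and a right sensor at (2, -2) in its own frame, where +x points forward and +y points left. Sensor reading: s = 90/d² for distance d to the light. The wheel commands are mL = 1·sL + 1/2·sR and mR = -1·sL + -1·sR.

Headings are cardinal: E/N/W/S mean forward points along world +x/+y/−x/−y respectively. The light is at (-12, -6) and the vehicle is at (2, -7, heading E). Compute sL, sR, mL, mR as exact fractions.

left sensor world pos  = (4, -5); dL² = 257
right sensor world pos = (4, -9); dR² = 265
sL = 90/257 = 90/257
sR = 90/265 = 18/53
mL = 1·sL + 1/2·sR = 7083/13621
mR = -1·sL + -1·sR = -9396/13621

90/257 18/53 7083/13621 -9396/13621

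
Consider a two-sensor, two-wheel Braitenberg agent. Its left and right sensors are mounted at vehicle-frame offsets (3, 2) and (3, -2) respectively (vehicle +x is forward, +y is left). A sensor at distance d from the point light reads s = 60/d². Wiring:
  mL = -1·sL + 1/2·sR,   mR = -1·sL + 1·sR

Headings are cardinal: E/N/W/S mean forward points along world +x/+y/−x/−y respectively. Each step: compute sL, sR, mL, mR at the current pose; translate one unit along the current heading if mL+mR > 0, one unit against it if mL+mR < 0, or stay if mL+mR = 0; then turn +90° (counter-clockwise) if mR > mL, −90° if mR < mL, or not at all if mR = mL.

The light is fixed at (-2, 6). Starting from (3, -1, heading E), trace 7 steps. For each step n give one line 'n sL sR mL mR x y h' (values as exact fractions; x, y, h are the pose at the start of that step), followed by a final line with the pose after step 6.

n=0: pose=(3,-1,E); sL=60/89, sR=12/29; mL=-1206/2581, mR=-672/2581; mL+mR=-1878/2581 → advance -1; mR−mL=6/29 → turn +1·90°
n=1: pose=(2,-1,N); sL=3, sR=15/13; mL=-63/26, mR=-24/13; mL+mR=-111/26 → advance -1; mR−mL=15/26 → turn +1·90°
n=2: pose=(2,-2,W); sL=60/101, sR=60/37; mL=810/3737, mR=3840/3737; mL+mR=4650/3737 → advance +1; mR−mL=30/37 → turn +1·90°
n=3: pose=(1,-2,S); sL=30/73, sR=30/61; mL=-735/4453, mR=360/4453; mL+mR=-375/4453 → advance -1; mR−mL=15/61 → turn +1·90°
n=4: pose=(1,-1,E); sL=60/61, sR=20/39; mL=-1730/2379, mR=-1120/2379; mL+mR=-950/793 → advance -1; mR−mL=10/39 → turn +1·90°
n=5: pose=(0,-1,N); sL=15/4, sR=15/8; mL=-45/16, mR=-15/8; mL+mR=-75/16 → advance -1; mR−mL=15/16 → turn +1·90°
n=6: pose=(0,-2,W); sL=60/101, sR=60/37; mL=810/3737, mR=3840/3737; mL+mR=4650/3737 → advance +1; mR−mL=30/37 → turn +1·90°

0 60/89 12/29 -1206/2581 -672/2581 3 -1 E
1 3 15/13 -63/26 -24/13 2 -1 N
2 60/101 60/37 810/3737 3840/3737 2 -2 W
3 30/73 30/61 -735/4453 360/4453 1 -2 S
4 60/61 20/39 -1730/2379 -1120/2379 1 -1 E
5 15/4 15/8 -45/16 -15/8 0 -1 N
6 60/101 60/37 810/3737 3840/3737 0 -2 W
final -1 -2 S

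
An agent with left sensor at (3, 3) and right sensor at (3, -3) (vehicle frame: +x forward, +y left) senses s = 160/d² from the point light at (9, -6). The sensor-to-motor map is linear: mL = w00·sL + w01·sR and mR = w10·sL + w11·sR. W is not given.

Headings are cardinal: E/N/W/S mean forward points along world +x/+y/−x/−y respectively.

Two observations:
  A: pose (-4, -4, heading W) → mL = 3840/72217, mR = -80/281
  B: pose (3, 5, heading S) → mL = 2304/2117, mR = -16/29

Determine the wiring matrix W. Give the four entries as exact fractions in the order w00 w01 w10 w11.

obs A: pose=(-4,-4,W) → sL=160/257, sR=160/281, mL=3840/72217, mR=-80/281
obs B: pose=(3,5,S) → sL=160/73, sR=32/29, mL=2304/2117, mR=-16/29
sensor matrix S = [[160/257, 160/281], [160/73, 32/29]]; det S = -85770240/152883389
solve [mL_A; mL_B] = S·[w00; w01] and [mR_A; mR_B] = S·[w10; w11]:
  w00 = 1, w01 = -1, w10 = 0, w11 = -1/2

1 -1 0 -1/2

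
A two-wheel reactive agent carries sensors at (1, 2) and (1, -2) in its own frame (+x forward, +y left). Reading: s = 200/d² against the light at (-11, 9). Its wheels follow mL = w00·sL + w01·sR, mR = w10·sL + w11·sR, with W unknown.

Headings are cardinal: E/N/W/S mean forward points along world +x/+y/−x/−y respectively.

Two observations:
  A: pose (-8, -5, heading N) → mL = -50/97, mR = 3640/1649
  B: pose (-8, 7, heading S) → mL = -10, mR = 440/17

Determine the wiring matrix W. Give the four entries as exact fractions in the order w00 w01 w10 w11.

obs A: pose=(-8,-5,N) → sL=20/17, sR=100/97, mL=-50/97, mR=3640/1649
obs B: pose=(-8,7,S) → sL=100/17, sR=20, mL=-10, mR=440/17
sensor matrix S = [[20/17, 100/97], [100/17, 20]]; det S = 28800/1649
solve [mL_A; mL_B] = S·[w00; w01] and [mR_A; mR_B] = S·[w10; w11]:
  w00 = 0, w01 = -1/2, w10 = 1, w11 = 1

0 -1/2 1 1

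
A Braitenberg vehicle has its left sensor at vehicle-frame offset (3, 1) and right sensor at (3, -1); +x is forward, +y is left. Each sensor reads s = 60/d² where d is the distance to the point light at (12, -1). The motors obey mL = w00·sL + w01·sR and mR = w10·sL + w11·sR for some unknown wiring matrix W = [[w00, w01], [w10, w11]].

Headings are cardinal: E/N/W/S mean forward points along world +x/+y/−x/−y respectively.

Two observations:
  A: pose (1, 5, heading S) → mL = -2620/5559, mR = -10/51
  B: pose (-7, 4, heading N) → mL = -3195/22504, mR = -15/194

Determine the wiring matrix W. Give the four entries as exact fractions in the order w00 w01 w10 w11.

-1/2 -1/2 0 -1/2

obs A: pose=(1,5,S) → sL=60/109, sR=20/51, mL=-2620/5559, mR=-10/51
obs B: pose=(-7,4,N) → sL=15/116, sR=15/97, mL=-3195/22504, mR=-15/194
sensor matrix S = [[60/109, 20/51], [15/116, 15/97]]; det S = 179375/5212489
solve [mL_A; mL_B] = S·[w00; w01] and [mR_A; mR_B] = S·[w10; w11]:
  w00 = -1/2, w01 = -1/2, w10 = 0, w11 = -1/2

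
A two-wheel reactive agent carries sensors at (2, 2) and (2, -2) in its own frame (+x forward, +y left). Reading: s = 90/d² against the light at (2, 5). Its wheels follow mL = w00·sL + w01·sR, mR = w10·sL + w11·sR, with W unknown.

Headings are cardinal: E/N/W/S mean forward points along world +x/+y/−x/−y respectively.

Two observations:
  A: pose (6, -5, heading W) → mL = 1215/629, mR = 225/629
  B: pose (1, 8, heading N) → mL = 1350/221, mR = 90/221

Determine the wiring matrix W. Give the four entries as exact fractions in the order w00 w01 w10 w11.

1 1 -1/2 1/2

obs A: pose=(6,-5,W) → sL=45/74, sR=45/34, mL=1215/629, mR=225/629
obs B: pose=(1,8,N) → sL=45/17, sR=45/13, mL=1350/221, mR=90/221
sensor matrix S = [[45/74, 45/34], [45/17, 45/13]]; det S = -194400/139009
solve [mL_A; mL_B] = S·[w00; w01] and [mR_A; mR_B] = S·[w10; w11]:
  w00 = 1, w01 = 1, w10 = -1/2, w11 = 1/2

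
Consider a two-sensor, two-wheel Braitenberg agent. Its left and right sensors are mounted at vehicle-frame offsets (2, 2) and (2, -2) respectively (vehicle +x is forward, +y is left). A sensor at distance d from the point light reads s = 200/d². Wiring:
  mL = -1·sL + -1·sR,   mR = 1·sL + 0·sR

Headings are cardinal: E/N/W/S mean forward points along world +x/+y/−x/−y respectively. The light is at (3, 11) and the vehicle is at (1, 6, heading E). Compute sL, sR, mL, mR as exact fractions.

200/9 200/49 -11600/441 200/9

left sensor world pos  = (3, 8); dL² = 9
right sensor world pos = (3, 4); dR² = 49
sL = 200/9 = 200/9
sR = 200/49 = 200/49
mL = -1·sL + -1·sR = -11600/441
mR = 1·sL + 0·sR = 200/9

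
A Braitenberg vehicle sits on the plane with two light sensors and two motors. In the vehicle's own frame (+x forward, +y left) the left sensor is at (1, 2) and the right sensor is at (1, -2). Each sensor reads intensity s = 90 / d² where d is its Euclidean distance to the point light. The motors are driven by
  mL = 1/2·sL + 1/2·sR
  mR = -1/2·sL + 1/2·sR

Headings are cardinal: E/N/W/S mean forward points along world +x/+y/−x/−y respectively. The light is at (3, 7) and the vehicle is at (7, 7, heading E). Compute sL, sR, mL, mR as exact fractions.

90/29 90/29 90/29 0

left sensor world pos  = (8, 9); dL² = 29
right sensor world pos = (8, 5); dR² = 29
sL = 90/29 = 90/29
sR = 90/29 = 90/29
mL = 1/2·sL + 1/2·sR = 90/29
mR = -1/2·sL + 1/2·sR = 0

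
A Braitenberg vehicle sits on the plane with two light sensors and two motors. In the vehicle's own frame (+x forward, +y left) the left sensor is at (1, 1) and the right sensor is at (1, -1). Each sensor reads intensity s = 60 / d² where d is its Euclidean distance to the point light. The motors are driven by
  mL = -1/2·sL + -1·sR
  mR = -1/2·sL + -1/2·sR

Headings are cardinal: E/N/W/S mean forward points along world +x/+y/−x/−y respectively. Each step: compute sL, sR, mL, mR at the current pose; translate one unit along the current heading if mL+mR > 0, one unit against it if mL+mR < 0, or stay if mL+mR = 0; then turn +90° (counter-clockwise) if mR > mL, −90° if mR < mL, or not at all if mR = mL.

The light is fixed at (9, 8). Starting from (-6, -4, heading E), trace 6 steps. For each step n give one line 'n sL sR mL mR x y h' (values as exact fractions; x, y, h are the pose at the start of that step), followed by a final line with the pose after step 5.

0 60/317 12/73 -5994/23141 -4092/23141 -6 -4 E
1 6/41 30/173 -1749/7093 -1134/7093 -7 -4 N
2 12/97 60/433 -8418/42001 -5508/42001 -7 -5 W
3 15/98 15/113 -4635/22148 -3165/22148 -6 -5 S
4 60/317 12/73 -5994/23141 -4092/23141 -6 -4 E
5 6/41 30/173 -1749/7093 -1134/7093 -7 -4 N
final -7 -5 W

n=0: pose=(-6,-4,E); sL=60/317, sR=12/73; mL=-5994/23141, mR=-4092/23141; mL+mR=-10086/23141 → advance -1; mR−mL=6/73 → turn +1·90°
n=1: pose=(-7,-4,N); sL=6/41, sR=30/173; mL=-1749/7093, mR=-1134/7093; mL+mR=-2883/7093 → advance -1; mR−mL=15/173 → turn +1·90°
n=2: pose=(-7,-5,W); sL=12/97, sR=60/433; mL=-8418/42001, mR=-5508/42001; mL+mR=-13926/42001 → advance -1; mR−mL=30/433 → turn +1·90°
n=3: pose=(-6,-5,S); sL=15/98, sR=15/113; mL=-4635/22148, mR=-3165/22148; mL+mR=-1950/5537 → advance -1; mR−mL=15/226 → turn +1·90°
n=4: pose=(-6,-4,E); sL=60/317, sR=12/73; mL=-5994/23141, mR=-4092/23141; mL+mR=-10086/23141 → advance -1; mR−mL=6/73 → turn +1·90°
n=5: pose=(-7,-4,N); sL=6/41, sR=30/173; mL=-1749/7093, mR=-1134/7093; mL+mR=-2883/7093 → advance -1; mR−mL=15/173 → turn +1·90°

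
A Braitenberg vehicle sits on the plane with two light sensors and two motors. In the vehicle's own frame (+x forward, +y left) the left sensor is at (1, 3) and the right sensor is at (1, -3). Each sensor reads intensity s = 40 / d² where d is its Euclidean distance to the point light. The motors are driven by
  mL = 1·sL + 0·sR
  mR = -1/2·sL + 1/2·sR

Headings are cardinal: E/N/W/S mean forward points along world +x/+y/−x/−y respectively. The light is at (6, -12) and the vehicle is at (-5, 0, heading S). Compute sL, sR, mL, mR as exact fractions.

left sensor world pos  = (-2, -1); dL² = 185
right sensor world pos = (-8, -1); dR² = 317
sL = 40/185 = 8/37
sR = 40/317 = 40/317
mL = 1·sL + 0·sR = 8/37
mR = -1/2·sL + 1/2·sR = -528/11729

8/37 40/317 8/37 -528/11729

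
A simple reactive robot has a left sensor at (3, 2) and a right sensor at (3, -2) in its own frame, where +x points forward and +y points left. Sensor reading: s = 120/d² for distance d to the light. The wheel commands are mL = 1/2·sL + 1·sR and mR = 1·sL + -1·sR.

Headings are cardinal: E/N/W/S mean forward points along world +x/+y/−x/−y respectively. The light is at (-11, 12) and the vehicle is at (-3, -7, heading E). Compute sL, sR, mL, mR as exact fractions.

left sensor world pos  = (0, -5); dL² = 410
right sensor world pos = (0, -9); dR² = 562
sL = 120/410 = 12/41
sR = 120/562 = 60/281
mL = 1/2·sL + 1·sR = 4146/11521
mR = 1·sL + -1·sR = 912/11521

12/41 60/281 4146/11521 912/11521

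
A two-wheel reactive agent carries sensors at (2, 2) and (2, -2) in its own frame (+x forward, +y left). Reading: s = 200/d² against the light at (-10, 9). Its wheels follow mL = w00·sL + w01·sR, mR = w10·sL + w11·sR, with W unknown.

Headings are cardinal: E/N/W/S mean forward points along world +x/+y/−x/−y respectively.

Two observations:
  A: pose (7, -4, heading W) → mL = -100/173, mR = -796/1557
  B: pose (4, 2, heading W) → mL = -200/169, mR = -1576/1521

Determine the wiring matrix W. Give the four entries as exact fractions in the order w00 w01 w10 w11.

obs A: pose=(7,-4,W) → sL=4/9, sR=100/173, mL=-100/173, mR=-796/1557
obs B: pose=(4,2,W) → sL=8/9, sR=200/169, mL=-200/169, mR=-1576/1521
sensor matrix S = [[4/9, 100/173], [8/9, 200/169]]; det S = 3200/263133
solve [mL_A; mL_B] = S·[w00; w01] and [mR_A; mR_B] = S·[w10; w11]:
  w00 = 0, w01 = -1, w10 = -1/2, w11 = -1/2

0 -1 -1/2 -1/2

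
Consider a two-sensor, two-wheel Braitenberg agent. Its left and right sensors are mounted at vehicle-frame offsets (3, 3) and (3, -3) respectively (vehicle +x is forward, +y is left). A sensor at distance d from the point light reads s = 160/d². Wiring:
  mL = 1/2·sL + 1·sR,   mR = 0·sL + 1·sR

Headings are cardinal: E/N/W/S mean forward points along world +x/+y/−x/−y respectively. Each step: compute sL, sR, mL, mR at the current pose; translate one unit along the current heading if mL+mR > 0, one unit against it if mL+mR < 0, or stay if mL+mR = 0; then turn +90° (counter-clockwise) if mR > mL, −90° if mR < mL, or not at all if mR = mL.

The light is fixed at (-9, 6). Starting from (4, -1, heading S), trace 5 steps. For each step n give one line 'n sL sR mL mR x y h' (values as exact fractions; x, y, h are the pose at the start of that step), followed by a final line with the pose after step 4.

n=0: pose=(4,-1,S); sL=40/89, sR=4/5; mL=456/445, mR=4/5; mL+mR=812/445 → advance +1; mR−mL=-20/89 → turn -1·90°
n=1: pose=(4,-2,W); sL=160/221, sR=32/25; mL=9072/5525, mR=32/25; mL+mR=16144/5525 → advance +1; mR−mL=-80/221 → turn -1·90°
n=2: pose=(3,-2,N); sL=80/53, sR=16/25; mL=1848/1325, mR=16/25; mL+mR=2696/1325 → advance +1; mR−mL=-40/53 → turn -1·90°
n=3: pose=(3,-1,E); sL=160/241, sR=32/65; mL=12912/15665, mR=32/65; mL+mR=20624/15665 → advance +1; mR−mL=-80/241 → turn -1·90°
n=4: pose=(4,-1,S); sL=40/89, sR=4/5; mL=456/445, mR=4/5; mL+mR=812/445 → advance +1; mR−mL=-20/89 → turn -1·90°

0 40/89 4/5 456/445 4/5 4 -1 S
1 160/221 32/25 9072/5525 32/25 4 -2 W
2 80/53 16/25 1848/1325 16/25 3 -2 N
3 160/241 32/65 12912/15665 32/65 3 -1 E
4 40/89 4/5 456/445 4/5 4 -1 S
final 4 -2 W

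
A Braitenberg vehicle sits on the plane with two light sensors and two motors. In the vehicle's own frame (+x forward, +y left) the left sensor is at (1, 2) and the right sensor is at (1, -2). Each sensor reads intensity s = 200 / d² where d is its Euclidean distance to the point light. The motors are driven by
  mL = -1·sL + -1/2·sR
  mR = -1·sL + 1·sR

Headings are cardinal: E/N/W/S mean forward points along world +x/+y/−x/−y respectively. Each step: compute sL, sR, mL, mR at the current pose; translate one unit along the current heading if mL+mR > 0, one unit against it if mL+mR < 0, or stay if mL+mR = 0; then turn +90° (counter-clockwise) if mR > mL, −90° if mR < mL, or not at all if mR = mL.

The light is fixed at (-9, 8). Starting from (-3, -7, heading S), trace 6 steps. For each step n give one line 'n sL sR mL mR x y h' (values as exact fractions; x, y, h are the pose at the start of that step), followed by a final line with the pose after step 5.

n=0: pose=(-3,-7,S); sL=5/8, sR=25/34; mL=-135/136, mR=15/136; mL+mR=-15/17 → advance -1; mR−mL=75/68 → turn +1·90°
n=1: pose=(-3,-6,E); sL=200/193, sR=40/61; mL=-16060/11773, mR=-4480/11773; mL+mR=-20540/11773 → advance -1; mR−mL=60/61 → turn +1·90°
n=2: pose=(-4,-6,N); sL=100/89, sR=100/109; mL=-15350/9701, mR=-2000/9701; mL+mR=-17350/9701 → advance -1; mR−mL=150/109 → turn +1·90°
n=3: pose=(-4,-7,W); sL=40/61, sR=40/37; mL=-2700/2257, mR=960/2257; mL+mR=-1740/2257 → advance -1; mR−mL=60/37 → turn +1·90°
n=4: pose=(-3,-7,S); sL=5/8, sR=25/34; mL=-135/136, mR=15/136; mL+mR=-15/17 → advance -1; mR−mL=75/68 → turn +1·90°
n=5: pose=(-3,-6,E); sL=200/193, sR=40/61; mL=-16060/11773, mR=-4480/11773; mL+mR=-20540/11773 → advance -1; mR−mL=60/61 → turn +1·90°

0 5/8 25/34 -135/136 15/136 -3 -7 S
1 200/193 40/61 -16060/11773 -4480/11773 -3 -6 E
2 100/89 100/109 -15350/9701 -2000/9701 -4 -6 N
3 40/61 40/37 -2700/2257 960/2257 -4 -7 W
4 5/8 25/34 -135/136 15/136 -3 -7 S
5 200/193 40/61 -16060/11773 -4480/11773 -3 -6 E
final -4 -6 N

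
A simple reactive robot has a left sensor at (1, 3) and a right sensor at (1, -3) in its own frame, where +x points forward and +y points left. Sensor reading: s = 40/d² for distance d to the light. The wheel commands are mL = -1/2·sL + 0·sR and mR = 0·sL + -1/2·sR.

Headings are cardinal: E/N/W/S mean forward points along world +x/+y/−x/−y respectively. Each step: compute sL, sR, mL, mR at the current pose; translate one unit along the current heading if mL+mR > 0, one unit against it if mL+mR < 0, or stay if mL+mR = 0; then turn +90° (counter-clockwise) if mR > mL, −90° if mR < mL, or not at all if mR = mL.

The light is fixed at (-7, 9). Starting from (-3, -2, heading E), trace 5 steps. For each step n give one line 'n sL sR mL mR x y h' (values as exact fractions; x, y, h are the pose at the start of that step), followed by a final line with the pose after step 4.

0 40/89 40/221 -20/89 -20/221 -3 -2 E
1 2/5 5/17 -1/5 -5/34 -4 -2 N
2 40/229 8/17 -20/229 -4/17 -4 -3 W
3 20/61 4/17 -10/61 -2/17 -3 -3 N
4 8/53 40/109 -4/53 -20/109 -3 -4 W
final -2 -4 N

n=0: pose=(-3,-2,E); sL=40/89, sR=40/221; mL=-20/89, mR=-20/221; mL+mR=-6200/19669 → advance -1; mR−mL=2640/19669 → turn +1·90°
n=1: pose=(-4,-2,N); sL=2/5, sR=5/17; mL=-1/5, mR=-5/34; mL+mR=-59/170 → advance -1; mR−mL=9/170 → turn +1·90°
n=2: pose=(-4,-3,W); sL=40/229, sR=8/17; mL=-20/229, mR=-4/17; mL+mR=-1256/3893 → advance -1; mR−mL=-576/3893 → turn -1·90°
n=3: pose=(-3,-3,N); sL=20/61, sR=4/17; mL=-10/61, mR=-2/17; mL+mR=-292/1037 → advance -1; mR−mL=48/1037 → turn +1·90°
n=4: pose=(-3,-4,W); sL=8/53, sR=40/109; mL=-4/53, mR=-20/109; mL+mR=-1496/5777 → advance -1; mR−mL=-624/5777 → turn -1·90°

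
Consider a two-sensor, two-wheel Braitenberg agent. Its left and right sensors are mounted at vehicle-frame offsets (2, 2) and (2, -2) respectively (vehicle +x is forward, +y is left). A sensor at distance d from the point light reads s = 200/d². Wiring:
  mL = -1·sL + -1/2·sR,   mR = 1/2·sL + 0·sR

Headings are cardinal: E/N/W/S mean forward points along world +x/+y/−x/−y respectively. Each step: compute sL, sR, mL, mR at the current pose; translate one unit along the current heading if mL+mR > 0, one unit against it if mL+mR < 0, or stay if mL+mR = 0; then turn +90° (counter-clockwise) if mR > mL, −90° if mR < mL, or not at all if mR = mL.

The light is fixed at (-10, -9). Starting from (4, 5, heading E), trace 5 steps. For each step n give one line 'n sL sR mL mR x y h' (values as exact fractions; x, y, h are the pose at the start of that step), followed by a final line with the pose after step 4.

0 25/64 1/2 -41/64 25/128 4 5 E
1 200/377 200/481 -10300/13949 100/377 3 5 N
2 100/121 100/173 -23350/20933 50/121 3 4 W
3 200/377 40/53 -18140/19981 100/377 4 4 S
4 25/64 1/2 -41/64 25/128 4 5 E
final 3 5 N

n=0: pose=(4,5,E); sL=25/64, sR=1/2; mL=-41/64, mR=25/128; mL+mR=-57/128 → advance -1; mR−mL=107/128 → turn +1·90°
n=1: pose=(3,5,N); sL=200/377, sR=200/481; mL=-10300/13949, mR=100/377; mL+mR=-6600/13949 → advance -1; mR−mL=14000/13949 → turn +1·90°
n=2: pose=(3,4,W); sL=100/121, sR=100/173; mL=-23350/20933, mR=50/121; mL+mR=-14700/20933 → advance -1; mR−mL=32000/20933 → turn +1·90°
n=3: pose=(4,4,S); sL=200/377, sR=40/53; mL=-18140/19981, mR=100/377; mL+mR=-12840/19981 → advance -1; mR−mL=23440/19981 → turn +1·90°
n=4: pose=(4,5,E); sL=25/64, sR=1/2; mL=-41/64, mR=25/128; mL+mR=-57/128 → advance -1; mR−mL=107/128 → turn +1·90°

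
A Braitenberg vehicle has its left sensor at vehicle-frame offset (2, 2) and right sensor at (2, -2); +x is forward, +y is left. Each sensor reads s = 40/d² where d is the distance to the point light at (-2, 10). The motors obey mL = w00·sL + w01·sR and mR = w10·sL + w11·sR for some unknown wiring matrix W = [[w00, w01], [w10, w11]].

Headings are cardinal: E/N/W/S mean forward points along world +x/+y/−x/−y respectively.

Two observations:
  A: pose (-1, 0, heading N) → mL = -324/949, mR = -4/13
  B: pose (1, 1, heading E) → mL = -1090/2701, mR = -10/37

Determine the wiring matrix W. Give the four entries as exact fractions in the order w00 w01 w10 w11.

obs A: pose=(-1,0,N) → sL=8/13, sR=40/73, mL=-324/949, mR=-4/13
obs B: pose=(1,1,E) → sL=20/37, sR=20/73, mL=-1090/2701, mR=-10/37
sensor matrix S = [[8/13, 40/73], [20/37, 20/73]]; det S = -4480/35113
solve [mL_A; mL_B] = S·[w00; w01] and [mR_A; mR_B] = S·[w10; w11]:
  w00 = -1, w01 = 1/2, w10 = -1/2, w11 = 0

-1 1/2 -1/2 0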